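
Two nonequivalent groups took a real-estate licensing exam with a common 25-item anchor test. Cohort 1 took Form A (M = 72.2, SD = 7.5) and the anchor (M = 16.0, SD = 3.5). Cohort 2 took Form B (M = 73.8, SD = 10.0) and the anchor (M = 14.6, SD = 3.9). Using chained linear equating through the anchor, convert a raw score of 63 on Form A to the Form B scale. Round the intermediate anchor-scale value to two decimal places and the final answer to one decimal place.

66.4

Form A → anchor (Cohort 1): v = (3.5/7.5)(63 − 72.2) + 16.0 = 11.71
anchor → Form B (Cohort 2): y = (10.0/3.9)(11.71 − 14.6) + 73.8 = 66.4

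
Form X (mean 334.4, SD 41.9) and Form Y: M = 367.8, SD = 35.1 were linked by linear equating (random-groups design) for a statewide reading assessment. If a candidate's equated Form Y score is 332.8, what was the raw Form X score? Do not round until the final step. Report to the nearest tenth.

Invert y = (SD_Y/SD_X)(x − M_X) + M_Y:
x = (SD_X/SD_Y)(y − M_Y) + M_X = (41.9/35.1)(332.8 − 367.8) + 334.4
x = 1.193732 × -35.000 + 334.4 = 292.6

292.6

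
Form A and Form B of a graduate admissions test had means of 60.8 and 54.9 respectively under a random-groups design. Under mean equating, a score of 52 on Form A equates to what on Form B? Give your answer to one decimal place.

Mean equating: y = x + (M_Y − M_X) = 52 + (54.9 − 60.8) = 46.1

46.1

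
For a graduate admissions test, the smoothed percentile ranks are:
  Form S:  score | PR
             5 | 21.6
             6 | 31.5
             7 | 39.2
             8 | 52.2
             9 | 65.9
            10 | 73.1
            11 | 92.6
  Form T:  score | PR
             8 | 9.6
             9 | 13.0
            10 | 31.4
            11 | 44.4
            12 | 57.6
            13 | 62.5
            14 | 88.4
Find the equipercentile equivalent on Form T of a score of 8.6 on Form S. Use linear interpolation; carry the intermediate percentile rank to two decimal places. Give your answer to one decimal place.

PR of 8.6 on Form S: 52.2 + (8.6 − 8)/(9 − 8) × (65.9 − 52.2) = 60.42
On Form T, PR 60.42 falls between score 12 (PR 57.6) and 13 (PR 62.5).
Interpolate: 12 + (60.42 − 57.6)/(62.5 − 57.6) × (13 − 12) = 12.6

12.6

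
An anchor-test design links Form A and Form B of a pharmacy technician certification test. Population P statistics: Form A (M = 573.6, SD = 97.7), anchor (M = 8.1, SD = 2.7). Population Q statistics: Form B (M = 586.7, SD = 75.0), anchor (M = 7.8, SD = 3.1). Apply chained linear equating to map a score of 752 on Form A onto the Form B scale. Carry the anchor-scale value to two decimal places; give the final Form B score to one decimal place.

713.2

Form A → anchor (Population P): v = (2.7/97.7)(752 − 573.6) + 8.1 = 13.03
anchor → Form B (Population Q): y = (75.0/3.1)(13.03 − 7.8) + 586.7 = 713.2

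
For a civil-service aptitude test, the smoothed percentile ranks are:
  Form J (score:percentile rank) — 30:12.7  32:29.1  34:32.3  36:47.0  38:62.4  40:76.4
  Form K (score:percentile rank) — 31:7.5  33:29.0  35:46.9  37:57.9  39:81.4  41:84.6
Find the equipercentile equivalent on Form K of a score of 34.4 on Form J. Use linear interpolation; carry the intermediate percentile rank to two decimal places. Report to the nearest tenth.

33.7

PR of 34.4 on Form J: 32.3 + (34.4 − 34)/(36 − 34) × (47.0 − 32.3) = 35.24
On Form K, PR 35.24 falls between score 33 (PR 29.0) and 35 (PR 46.9).
Interpolate: 33 + (35.24 − 29.0)/(46.9 − 29.0) × (35 − 33) = 33.7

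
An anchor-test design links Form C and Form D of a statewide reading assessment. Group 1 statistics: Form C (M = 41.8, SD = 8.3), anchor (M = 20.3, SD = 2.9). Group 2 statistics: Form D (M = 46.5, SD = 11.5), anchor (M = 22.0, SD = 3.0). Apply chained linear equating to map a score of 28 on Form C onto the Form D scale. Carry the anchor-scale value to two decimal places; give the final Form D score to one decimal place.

21.5

Form C → anchor (Group 1): v = (2.9/8.3)(28 − 41.8) + 20.3 = 15.48
anchor → Form D (Group 2): y = (11.5/3.0)(15.48 − 22.0) + 46.5 = 21.5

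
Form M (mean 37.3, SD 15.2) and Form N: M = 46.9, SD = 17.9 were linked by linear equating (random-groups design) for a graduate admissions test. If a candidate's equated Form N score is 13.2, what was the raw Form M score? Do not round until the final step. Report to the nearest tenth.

Invert y = (SD_Y/SD_X)(x − M_X) + M_Y:
x = (SD_X/SD_Y)(y − M_Y) + M_X = (15.2/17.9)(13.2 − 46.9) + 37.3
x = 0.849162 × -33.700 + 37.3 = 8.7

8.7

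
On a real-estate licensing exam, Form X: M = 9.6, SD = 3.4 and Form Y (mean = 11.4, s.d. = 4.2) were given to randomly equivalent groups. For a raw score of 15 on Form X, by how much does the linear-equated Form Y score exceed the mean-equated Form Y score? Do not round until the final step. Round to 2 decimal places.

Mean-equated: 15 + (11.4 − 9.6) = 16.80
Linear-equated: (4.2/3.4)(15 − 9.6) + 11.4 = 18.071
Difference = 18.071 − 16.80 = 1.27

1.27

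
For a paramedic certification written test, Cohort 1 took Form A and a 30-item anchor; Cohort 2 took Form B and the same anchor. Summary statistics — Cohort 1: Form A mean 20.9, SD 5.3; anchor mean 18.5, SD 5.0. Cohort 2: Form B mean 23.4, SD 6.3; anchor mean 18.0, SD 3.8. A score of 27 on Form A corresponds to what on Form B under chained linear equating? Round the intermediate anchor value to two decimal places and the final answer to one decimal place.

Form A → anchor (Cohort 1): v = (5.0/5.3)(27 − 20.9) + 18.5 = 24.25
anchor → Form B (Cohort 2): y = (6.3/3.8)(24.25 − 18.0) + 23.4 = 33.8

33.8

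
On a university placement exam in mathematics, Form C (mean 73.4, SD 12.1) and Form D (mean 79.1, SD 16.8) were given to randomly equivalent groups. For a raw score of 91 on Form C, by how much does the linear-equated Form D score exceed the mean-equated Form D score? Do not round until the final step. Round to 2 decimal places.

Mean-equated: 91 + (79.1 − 73.4) = 96.70
Linear-equated: (16.8/12.1)(91 − 73.4) + 79.1 = 103.536
Difference = 103.536 − 96.70 = 6.84

6.84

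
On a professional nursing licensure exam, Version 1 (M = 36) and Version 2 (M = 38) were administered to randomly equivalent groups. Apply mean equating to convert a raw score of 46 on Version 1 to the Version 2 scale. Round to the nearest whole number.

Mean equating: y = x + (M_Y − M_X) = 46 + (38 − 36) = 48

48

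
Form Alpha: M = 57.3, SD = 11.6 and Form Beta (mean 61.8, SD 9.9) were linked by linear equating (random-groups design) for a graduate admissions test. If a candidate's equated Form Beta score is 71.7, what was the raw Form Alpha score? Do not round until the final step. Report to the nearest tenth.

Invert y = (SD_Y/SD_X)(x − M_X) + M_Y:
x = (SD_X/SD_Y)(y − M_Y) + M_X = (11.6/9.9)(71.7 − 61.8) + 57.3
x = 1.171717 × 9.900 + 57.3 = 68.9

68.9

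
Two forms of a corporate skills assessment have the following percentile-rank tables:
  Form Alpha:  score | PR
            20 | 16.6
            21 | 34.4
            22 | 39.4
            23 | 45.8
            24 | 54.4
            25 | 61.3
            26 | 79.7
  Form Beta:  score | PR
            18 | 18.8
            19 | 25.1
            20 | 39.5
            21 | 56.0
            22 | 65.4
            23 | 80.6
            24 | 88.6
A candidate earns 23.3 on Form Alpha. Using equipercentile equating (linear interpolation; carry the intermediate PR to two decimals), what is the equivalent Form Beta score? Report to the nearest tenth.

PR of 23.3 on Form Alpha: 45.8 + (23.3 − 23)/(24 − 23) × (54.4 − 45.8) = 48.38
On Form Beta, PR 48.38 falls between score 20 (PR 39.5) and 21 (PR 56.0).
Interpolate: 20 + (48.38 − 39.5)/(56.0 − 39.5) × (21 − 20) = 20.5

20.5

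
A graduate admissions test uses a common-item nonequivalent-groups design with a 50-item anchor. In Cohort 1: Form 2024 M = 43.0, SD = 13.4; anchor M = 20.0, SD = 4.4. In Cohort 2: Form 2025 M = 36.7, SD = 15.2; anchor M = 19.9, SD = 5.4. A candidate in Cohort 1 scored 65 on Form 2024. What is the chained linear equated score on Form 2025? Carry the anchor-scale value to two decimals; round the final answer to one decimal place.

Form 2024 → anchor (Cohort 1): v = (4.4/13.4)(65 − 43.0) + 20.0 = 27.22
anchor → Form 2025 (Cohort 2): y = (15.2/5.4)(27.22 − 19.9) + 36.7 = 57.3

57.3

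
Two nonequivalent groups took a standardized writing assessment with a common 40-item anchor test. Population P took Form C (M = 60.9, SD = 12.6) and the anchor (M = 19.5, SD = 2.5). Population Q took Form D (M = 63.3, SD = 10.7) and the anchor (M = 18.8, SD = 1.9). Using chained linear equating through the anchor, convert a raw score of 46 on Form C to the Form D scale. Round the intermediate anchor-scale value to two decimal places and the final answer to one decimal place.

Form C → anchor (Population P): v = (2.5/12.6)(46 − 60.9) + 19.5 = 16.54
anchor → Form D (Population Q): y = (10.7/1.9)(16.54 − 18.8) + 63.3 = 50.6

50.6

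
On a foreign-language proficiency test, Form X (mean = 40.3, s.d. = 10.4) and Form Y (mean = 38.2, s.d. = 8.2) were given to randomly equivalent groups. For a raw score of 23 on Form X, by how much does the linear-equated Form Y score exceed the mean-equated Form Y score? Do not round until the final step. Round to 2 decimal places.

Mean-equated: 23 + (38.2 − 40.3) = 20.90
Linear-equated: (8.2/10.4)(23 − 40.3) + 38.2 = 24.560
Difference = 24.560 − 20.90 = 3.66

3.66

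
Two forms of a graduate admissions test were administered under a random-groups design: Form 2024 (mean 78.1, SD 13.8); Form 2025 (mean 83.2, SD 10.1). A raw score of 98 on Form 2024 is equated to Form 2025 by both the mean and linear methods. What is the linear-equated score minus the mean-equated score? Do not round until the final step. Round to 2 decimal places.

-5.34

Mean-equated: 98 + (83.2 − 78.1) = 103.10
Linear-equated: (10.1/13.8)(98 − 78.1) + 83.2 = 97.764
Difference = 97.764 − 103.10 = -5.34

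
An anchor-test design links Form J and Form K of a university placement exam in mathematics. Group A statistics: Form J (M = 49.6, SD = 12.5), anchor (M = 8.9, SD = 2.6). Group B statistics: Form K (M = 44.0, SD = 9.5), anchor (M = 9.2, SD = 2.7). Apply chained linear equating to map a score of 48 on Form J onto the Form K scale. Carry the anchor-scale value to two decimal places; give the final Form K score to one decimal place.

41.8

Form J → anchor (Group A): v = (2.6/12.5)(48 − 49.6) + 8.9 = 8.57
anchor → Form K (Group B): y = (9.5/2.7)(8.57 − 9.2) + 44.0 = 41.8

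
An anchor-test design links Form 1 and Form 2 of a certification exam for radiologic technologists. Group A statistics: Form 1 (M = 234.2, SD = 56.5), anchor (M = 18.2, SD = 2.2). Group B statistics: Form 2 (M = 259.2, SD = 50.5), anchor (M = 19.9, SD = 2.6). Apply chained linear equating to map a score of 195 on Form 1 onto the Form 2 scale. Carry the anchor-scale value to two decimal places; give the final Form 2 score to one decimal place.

Form 1 → anchor (Group A): v = (2.2/56.5)(195 − 234.2) + 18.2 = 16.67
anchor → Form 2 (Group B): y = (50.5/2.6)(16.67 − 19.9) + 259.2 = 196.5

196.5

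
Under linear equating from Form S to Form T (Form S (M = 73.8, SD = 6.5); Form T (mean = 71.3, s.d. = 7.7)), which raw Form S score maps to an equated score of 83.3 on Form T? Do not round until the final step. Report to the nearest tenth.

83.9

Invert y = (SD_Y/SD_X)(x − M_X) + M_Y:
x = (SD_X/SD_Y)(y − M_Y) + M_X = (6.5/7.7)(83.3 − 71.3) + 73.8
x = 0.844156 × 12.000 + 73.8 = 83.9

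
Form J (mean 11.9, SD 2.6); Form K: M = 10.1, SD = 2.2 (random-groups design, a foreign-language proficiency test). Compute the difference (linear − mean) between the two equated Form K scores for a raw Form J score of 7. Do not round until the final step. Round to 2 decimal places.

0.75

Mean-equated: 7 + (10.1 − 11.9) = 5.20
Linear-equated: (2.2/2.6)(7 − 11.9) + 10.1 = 5.954
Difference = 5.954 − 5.20 = 0.75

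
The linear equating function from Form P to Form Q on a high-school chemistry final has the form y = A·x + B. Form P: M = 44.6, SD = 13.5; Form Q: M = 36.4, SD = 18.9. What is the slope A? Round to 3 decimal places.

A = SD_Y / SD_X = 18.9 / 13.5 = 1.400

1.400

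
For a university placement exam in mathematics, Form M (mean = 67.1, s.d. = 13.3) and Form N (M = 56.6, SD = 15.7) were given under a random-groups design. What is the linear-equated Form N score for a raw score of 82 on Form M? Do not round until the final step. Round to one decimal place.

Linear equating: y = (SD_Y/SD_X)(x − M_X) + M_Y
y = (15.7/13.3)(82 − 67.1) + 56.6
y = 1.180451 × 14.9 + 56.6 = 17.5887 + 56.6 = 74.2

74.2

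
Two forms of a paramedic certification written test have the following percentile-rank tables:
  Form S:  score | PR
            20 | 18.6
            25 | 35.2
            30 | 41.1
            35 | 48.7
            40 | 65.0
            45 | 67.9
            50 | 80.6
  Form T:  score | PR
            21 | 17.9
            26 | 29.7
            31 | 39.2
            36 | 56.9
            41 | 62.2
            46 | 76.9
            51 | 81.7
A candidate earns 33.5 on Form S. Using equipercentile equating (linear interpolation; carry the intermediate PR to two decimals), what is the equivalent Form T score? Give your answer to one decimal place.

33.0

PR of 33.5 on Form S: 41.1 + (33.5 − 30)/(35 − 30) × (48.7 − 41.1) = 46.42
On Form T, PR 46.42 falls between score 31 (PR 39.2) and 36 (PR 56.9).
Interpolate: 31 + (46.42 − 39.2)/(56.9 − 39.2) × (36 − 31) = 33.0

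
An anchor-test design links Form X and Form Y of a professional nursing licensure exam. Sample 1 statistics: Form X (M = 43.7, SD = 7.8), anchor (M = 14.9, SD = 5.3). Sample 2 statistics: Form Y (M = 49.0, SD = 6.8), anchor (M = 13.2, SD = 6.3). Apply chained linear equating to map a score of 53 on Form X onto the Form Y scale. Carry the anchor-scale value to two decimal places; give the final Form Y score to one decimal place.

Form X → anchor (Sample 1): v = (5.3/7.8)(53 − 43.7) + 14.9 = 21.22
anchor → Form Y (Sample 2): y = (6.8/6.3)(21.22 − 13.2) + 49.0 = 57.7

57.7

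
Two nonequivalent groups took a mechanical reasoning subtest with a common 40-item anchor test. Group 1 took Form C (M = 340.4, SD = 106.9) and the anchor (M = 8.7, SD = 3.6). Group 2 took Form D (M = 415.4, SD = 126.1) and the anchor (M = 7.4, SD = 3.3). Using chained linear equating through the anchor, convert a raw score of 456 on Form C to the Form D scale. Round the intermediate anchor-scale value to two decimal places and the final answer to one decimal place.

613.7

Form C → anchor (Group 1): v = (3.6/106.9)(456 − 340.4) + 8.7 = 12.59
anchor → Form D (Group 2): y = (126.1/3.3)(12.59 − 7.4) + 415.4 = 613.7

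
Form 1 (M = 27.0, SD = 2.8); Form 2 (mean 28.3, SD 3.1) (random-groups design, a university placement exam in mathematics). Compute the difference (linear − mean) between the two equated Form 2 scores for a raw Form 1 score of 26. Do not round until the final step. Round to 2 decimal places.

-0.11

Mean-equated: 26 + (28.3 − 27.0) = 27.30
Linear-equated: (3.1/2.8)(26 − 27.0) + 28.3 = 27.193
Difference = 27.193 − 27.30 = -0.11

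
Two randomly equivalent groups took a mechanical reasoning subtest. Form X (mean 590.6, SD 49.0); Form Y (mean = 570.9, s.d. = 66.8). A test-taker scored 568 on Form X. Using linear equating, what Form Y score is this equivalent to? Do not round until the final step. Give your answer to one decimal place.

Linear equating: y = (SD_Y/SD_X)(x − M_X) + M_Y
y = (66.8/49.0)(568 − 590.6) + 570.9
y = 1.363265 × -22.6 + 570.9 = -30.8098 + 570.9 = 540.1

540.1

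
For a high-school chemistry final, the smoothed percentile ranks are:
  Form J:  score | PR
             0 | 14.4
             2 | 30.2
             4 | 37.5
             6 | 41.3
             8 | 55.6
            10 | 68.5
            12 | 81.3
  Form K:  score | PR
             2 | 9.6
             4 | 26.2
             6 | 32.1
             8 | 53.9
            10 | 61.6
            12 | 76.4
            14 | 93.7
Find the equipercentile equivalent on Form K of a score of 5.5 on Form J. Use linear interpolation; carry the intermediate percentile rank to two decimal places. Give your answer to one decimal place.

6.8

PR of 5.5 on Form J: 37.5 + (5.5 − 4)/(6 − 4) × (41.3 − 37.5) = 40.35
On Form K, PR 40.35 falls between score 6 (PR 32.1) and 8 (PR 53.9).
Interpolate: 6 + (40.35 − 32.1)/(53.9 − 32.1) × (8 − 6) = 6.8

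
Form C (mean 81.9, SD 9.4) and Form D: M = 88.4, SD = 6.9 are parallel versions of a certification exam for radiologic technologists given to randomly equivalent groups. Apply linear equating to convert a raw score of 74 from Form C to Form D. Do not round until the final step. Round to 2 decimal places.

Linear equating: y = (SD_Y/SD_X)(x − M_X) + M_Y
y = (6.9/9.4)(74 − 81.9) + 88.4
y = 0.734043 × -7.9 + 88.4 = -5.7989 + 88.4 = 82.60

82.60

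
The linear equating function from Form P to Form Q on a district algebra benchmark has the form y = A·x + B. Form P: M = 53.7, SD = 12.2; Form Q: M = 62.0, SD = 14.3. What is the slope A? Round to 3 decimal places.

A = SD_Y / SD_X = 14.3 / 12.2 = 1.172

1.172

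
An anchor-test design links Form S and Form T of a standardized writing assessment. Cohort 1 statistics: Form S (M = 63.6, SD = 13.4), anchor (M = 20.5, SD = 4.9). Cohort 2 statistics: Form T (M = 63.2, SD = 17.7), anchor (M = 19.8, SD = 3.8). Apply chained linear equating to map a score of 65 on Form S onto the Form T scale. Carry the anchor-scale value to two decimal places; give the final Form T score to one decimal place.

68.8

Form S → anchor (Cohort 1): v = (4.9/13.4)(65 − 63.6) + 20.5 = 21.01
anchor → Form T (Cohort 2): y = (17.7/3.8)(21.01 − 19.8) + 63.2 = 68.8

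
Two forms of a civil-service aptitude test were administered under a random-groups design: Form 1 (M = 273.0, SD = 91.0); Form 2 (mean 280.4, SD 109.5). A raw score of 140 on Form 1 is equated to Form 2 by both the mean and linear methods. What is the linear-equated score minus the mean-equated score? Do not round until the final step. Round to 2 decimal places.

-27.04

Mean-equated: 140 + (280.4 − 273.0) = 147.40
Linear-equated: (109.5/91.0)(140 − 273.0) + 280.4 = 120.362
Difference = 120.362 − 147.40 = -27.04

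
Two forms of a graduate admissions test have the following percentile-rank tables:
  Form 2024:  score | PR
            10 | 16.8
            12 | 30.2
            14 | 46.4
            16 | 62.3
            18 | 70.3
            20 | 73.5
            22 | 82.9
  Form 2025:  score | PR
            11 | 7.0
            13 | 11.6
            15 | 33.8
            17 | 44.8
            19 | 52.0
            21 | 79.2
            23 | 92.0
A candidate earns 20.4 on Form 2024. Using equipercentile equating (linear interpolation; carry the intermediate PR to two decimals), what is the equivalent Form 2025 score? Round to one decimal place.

20.7

PR of 20.4 on Form 2024: 73.5 + (20.4 − 20)/(22 − 20) × (82.9 − 73.5) = 75.38
On Form 2025, PR 75.38 falls between score 19 (PR 52.0) and 21 (PR 79.2).
Interpolate: 19 + (75.38 − 52.0)/(79.2 − 52.0) × (21 − 19) = 20.7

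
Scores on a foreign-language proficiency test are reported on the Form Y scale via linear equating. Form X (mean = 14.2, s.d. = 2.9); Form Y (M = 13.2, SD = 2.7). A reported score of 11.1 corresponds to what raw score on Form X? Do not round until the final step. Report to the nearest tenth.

Invert y = (SD_Y/SD_X)(x − M_X) + M_Y:
x = (SD_X/SD_Y)(y − M_Y) + M_X = (2.9/2.7)(11.1 − 13.2) + 14.2
x = 1.074074 × -2.100 + 14.2 = 11.9

11.9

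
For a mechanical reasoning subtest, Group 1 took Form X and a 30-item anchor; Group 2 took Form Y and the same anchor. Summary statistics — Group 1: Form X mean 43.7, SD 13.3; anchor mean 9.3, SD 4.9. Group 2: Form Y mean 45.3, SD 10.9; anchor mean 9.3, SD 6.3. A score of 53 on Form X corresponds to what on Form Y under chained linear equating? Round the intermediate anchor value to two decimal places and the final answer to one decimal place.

51.2

Form X → anchor (Group 1): v = (4.9/13.3)(53 − 43.7) + 9.3 = 12.73
anchor → Form Y (Group 2): y = (10.9/6.3)(12.73 − 9.3) + 45.3 = 51.2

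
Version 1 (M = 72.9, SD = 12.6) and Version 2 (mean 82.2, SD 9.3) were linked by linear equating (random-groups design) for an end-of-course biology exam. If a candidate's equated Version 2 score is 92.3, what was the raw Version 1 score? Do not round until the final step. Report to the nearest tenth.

Invert y = (SD_Y/SD_X)(x − M_X) + M_Y:
x = (SD_X/SD_Y)(y − M_Y) + M_X = (12.6/9.3)(92.3 − 82.2) + 72.9
x = 1.354839 × 10.100 + 72.9 = 86.6

86.6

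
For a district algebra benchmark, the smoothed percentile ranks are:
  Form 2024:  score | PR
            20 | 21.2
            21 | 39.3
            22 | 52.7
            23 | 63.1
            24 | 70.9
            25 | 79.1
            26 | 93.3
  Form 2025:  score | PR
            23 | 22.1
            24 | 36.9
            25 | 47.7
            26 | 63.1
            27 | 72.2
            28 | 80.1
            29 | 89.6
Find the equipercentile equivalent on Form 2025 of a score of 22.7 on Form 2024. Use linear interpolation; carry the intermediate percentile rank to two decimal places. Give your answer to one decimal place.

25.8

PR of 22.7 on Form 2024: 52.7 + (22.7 − 22)/(23 − 22) × (63.1 − 52.7) = 59.98
On Form 2025, PR 59.98 falls between score 25 (PR 47.7) and 26 (PR 63.1).
Interpolate: 25 + (59.98 − 47.7)/(63.1 − 47.7) × (26 − 25) = 25.8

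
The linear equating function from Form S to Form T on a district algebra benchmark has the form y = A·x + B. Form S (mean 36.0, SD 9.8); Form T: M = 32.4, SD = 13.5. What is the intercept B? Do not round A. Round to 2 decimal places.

-17.19

A = SD_Y / SD_X = 13.5 / 9.8 = 1.377551
B = M_Y − A·M_X = 32.4 − 1.377551 × 36.0 = -17.19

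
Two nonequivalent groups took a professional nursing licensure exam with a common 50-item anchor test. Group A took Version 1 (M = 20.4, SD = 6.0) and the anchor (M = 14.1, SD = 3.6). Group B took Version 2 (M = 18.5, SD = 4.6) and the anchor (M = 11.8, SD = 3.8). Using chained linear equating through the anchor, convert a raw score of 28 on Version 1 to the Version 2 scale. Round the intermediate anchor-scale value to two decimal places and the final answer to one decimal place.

Version 1 → anchor (Group A): v = (3.6/6.0)(28 − 20.4) + 14.1 = 18.66
anchor → Version 2 (Group B): y = (4.6/3.8)(18.66 − 11.8) + 18.5 = 26.8

26.8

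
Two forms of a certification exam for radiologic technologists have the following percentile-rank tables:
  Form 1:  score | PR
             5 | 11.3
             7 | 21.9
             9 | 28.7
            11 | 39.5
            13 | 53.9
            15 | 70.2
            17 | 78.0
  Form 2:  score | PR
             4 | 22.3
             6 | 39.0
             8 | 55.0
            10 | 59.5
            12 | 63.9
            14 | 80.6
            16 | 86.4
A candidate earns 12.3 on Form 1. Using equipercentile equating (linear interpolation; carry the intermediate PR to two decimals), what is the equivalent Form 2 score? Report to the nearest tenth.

7.2

PR of 12.3 on Form 1: 39.5 + (12.3 − 11)/(13 − 11) × (53.9 − 39.5) = 48.86
On Form 2, PR 48.86 falls between score 6 (PR 39.0) and 8 (PR 55.0).
Interpolate: 6 + (48.86 − 39.0)/(55.0 − 39.0) × (8 − 6) = 7.2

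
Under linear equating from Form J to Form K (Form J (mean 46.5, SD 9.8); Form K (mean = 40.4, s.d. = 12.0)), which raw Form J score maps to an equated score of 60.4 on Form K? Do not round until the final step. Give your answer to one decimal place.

62.8

Invert y = (SD_Y/SD_X)(x − M_X) + M_Y:
x = (SD_X/SD_Y)(y − M_Y) + M_X = (9.8/12.0)(60.4 − 40.4) + 46.5
x = 0.816667 × 20.000 + 46.5 = 62.8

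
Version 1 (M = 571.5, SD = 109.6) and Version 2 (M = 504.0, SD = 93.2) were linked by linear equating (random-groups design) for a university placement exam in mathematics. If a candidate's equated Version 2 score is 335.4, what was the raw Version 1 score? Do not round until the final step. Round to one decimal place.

373.2

Invert y = (SD_Y/SD_X)(x − M_X) + M_Y:
x = (SD_X/SD_Y)(y − M_Y) + M_X = (109.6/93.2)(335.4 − 504.0) + 571.5
x = 1.175966 × -168.600 + 571.5 = 373.2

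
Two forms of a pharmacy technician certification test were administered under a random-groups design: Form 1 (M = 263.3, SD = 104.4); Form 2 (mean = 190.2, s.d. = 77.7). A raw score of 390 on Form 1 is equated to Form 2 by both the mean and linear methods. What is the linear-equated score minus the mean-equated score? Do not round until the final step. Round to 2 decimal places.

Mean-equated: 390 + (190.2 − 263.3) = 316.90
Linear-equated: (77.7/104.4)(390 − 263.3) + 190.2 = 284.497
Difference = 284.497 − 316.90 = -32.40

-32.40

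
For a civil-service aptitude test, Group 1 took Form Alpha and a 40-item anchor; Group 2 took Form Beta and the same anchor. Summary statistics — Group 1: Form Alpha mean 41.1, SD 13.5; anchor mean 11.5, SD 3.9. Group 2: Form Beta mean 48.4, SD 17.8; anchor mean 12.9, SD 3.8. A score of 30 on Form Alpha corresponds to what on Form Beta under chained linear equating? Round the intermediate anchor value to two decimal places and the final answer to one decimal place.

Form Alpha → anchor (Group 1): v = (3.9/13.5)(30 − 41.1) + 11.5 = 8.29
anchor → Form Beta (Group 2): y = (17.8/3.8)(8.29 − 12.9) + 48.4 = 26.8

26.8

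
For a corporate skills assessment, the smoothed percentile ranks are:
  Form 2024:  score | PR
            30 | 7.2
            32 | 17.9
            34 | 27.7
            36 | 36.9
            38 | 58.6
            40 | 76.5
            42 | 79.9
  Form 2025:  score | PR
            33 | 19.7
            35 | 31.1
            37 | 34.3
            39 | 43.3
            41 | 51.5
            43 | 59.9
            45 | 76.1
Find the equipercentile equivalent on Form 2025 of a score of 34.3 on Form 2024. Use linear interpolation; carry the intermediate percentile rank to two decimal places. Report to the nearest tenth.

34.6

PR of 34.3 on Form 2024: 27.7 + (34.3 − 34)/(36 − 34) × (36.9 − 27.7) = 29.08
On Form 2025, PR 29.08 falls between score 33 (PR 19.7) and 35 (PR 31.1).
Interpolate: 33 + (29.08 − 19.7)/(31.1 − 19.7) × (35 − 33) = 34.6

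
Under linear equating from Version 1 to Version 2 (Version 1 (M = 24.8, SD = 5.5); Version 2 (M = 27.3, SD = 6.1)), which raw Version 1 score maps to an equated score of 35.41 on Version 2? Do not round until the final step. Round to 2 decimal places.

32.11

Invert y = (SD_Y/SD_X)(x − M_X) + M_Y:
x = (SD_X/SD_Y)(y − M_Y) + M_X = (5.5/6.1)(35.41 − 27.3) + 24.8
x = 0.901639 × 8.110 + 24.8 = 32.11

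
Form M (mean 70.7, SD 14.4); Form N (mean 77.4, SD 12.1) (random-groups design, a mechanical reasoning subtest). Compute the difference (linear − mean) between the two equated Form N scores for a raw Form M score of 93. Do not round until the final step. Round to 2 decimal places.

-3.56

Mean-equated: 93 + (77.4 − 70.7) = 99.70
Linear-equated: (12.1/14.4)(93 − 70.7) + 77.4 = 96.138
Difference = 96.138 − 99.70 = -3.56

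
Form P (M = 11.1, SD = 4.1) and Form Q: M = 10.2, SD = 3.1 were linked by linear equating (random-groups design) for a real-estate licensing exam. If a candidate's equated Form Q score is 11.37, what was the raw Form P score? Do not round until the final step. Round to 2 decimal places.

Invert y = (SD_Y/SD_X)(x − M_X) + M_Y:
x = (SD_X/SD_Y)(y − M_Y) + M_X = (4.1/3.1)(11.37 − 10.2) + 11.1
x = 1.322581 × 1.170 + 11.1 = 12.65

12.65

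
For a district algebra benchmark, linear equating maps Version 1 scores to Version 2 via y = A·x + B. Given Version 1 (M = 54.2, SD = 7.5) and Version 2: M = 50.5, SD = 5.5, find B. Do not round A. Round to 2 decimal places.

10.75

A = SD_Y / SD_X = 5.5 / 7.5 = 0.733333
B = M_Y − A·M_X = 50.5 − 0.733333 × 54.2 = 10.75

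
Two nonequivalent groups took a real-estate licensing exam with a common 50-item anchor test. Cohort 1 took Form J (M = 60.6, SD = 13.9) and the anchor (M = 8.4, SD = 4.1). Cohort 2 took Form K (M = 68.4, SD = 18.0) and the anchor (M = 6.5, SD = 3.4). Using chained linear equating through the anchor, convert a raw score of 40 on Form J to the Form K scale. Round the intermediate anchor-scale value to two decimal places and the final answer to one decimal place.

Form J → anchor (Cohort 1): v = (4.1/13.9)(40 − 60.6) + 8.4 = 2.32
anchor → Form K (Cohort 2): y = (18.0/3.4)(2.32 − 6.5) + 68.4 = 46.3

46.3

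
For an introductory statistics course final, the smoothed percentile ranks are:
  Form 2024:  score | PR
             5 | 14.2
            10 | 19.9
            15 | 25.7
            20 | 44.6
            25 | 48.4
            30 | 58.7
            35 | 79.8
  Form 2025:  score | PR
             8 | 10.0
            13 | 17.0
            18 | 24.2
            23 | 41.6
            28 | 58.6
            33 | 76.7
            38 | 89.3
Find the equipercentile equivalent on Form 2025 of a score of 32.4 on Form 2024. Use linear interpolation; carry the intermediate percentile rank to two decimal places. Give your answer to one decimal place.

30.8

PR of 32.4 on Form 2024: 58.7 + (32.4 − 30)/(35 − 30) × (79.8 − 58.7) = 68.83
On Form 2025, PR 68.83 falls between score 28 (PR 58.6) and 33 (PR 76.7).
Interpolate: 28 + (68.83 − 58.6)/(76.7 − 58.6) × (33 − 28) = 30.8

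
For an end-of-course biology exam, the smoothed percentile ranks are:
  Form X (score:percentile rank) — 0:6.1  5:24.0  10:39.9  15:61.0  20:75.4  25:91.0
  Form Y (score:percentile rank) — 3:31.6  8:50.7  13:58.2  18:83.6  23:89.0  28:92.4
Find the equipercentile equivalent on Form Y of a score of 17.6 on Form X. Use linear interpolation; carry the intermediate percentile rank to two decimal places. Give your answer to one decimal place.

15.0

PR of 17.6 on Form X: 61.0 + (17.6 − 15)/(20 − 15) × (75.4 − 61.0) = 68.49
On Form Y, PR 68.49 falls between score 13 (PR 58.2) and 18 (PR 83.6).
Interpolate: 13 + (68.49 − 58.2)/(83.6 − 58.2) × (18 − 13) = 15.0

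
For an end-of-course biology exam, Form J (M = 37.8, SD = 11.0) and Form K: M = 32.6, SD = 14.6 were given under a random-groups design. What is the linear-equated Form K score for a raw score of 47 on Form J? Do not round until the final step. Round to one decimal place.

44.8

Linear equating: y = (SD_Y/SD_X)(x − M_X) + M_Y
y = (14.6/11.0)(47 − 37.8) + 32.6
y = 1.327273 × 9.2 + 32.6 = 12.2109 + 32.6 = 44.8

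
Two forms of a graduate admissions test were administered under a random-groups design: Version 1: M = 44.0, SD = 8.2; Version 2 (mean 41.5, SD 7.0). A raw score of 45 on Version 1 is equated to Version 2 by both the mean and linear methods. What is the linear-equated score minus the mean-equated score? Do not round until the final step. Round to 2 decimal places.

-0.15

Mean-equated: 45 + (41.5 − 44.0) = 42.50
Linear-equated: (7.0/8.2)(45 − 44.0) + 41.5 = 42.354
Difference = 42.354 − 42.50 = -0.15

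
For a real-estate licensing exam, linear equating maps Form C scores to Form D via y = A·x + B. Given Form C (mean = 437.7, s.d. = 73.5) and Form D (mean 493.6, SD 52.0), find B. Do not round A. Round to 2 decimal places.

A = SD_Y / SD_X = 52.0 / 73.5 = 0.707483
B = M_Y − A·M_X = 493.6 − 0.707483 × 437.7 = 183.93

183.93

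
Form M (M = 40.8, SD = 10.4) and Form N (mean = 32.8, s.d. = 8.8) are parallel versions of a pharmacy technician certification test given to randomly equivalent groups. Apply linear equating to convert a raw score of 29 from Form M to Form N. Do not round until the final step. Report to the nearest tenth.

22.8

Linear equating: y = (SD_Y/SD_X)(x − M_X) + M_Y
y = (8.8/10.4)(29 − 40.8) + 32.8
y = 0.846154 × -11.8 + 32.8 = -9.9846 + 32.8 = 22.8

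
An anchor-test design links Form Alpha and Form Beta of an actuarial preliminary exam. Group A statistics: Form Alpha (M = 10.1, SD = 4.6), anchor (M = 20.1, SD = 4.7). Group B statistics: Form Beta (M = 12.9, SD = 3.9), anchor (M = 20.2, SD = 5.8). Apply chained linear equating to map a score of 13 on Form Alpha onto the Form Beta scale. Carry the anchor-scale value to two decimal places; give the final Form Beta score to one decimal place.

Form Alpha → anchor (Group A): v = (4.7/4.6)(13 − 10.1) + 20.1 = 23.06
anchor → Form Beta (Group B): y = (3.9/5.8)(23.06 − 20.2) + 12.9 = 14.8

14.8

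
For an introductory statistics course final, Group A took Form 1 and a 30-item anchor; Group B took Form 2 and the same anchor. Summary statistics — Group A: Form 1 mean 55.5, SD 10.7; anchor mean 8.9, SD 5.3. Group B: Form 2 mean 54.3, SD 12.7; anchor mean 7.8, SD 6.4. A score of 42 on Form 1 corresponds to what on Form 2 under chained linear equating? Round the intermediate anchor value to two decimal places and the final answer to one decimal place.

Form 1 → anchor (Group A): v = (5.3/10.7)(42 − 55.5) + 8.9 = 2.21
anchor → Form 2 (Group B): y = (12.7/6.4)(2.21 − 7.8) + 54.3 = 43.2

43.2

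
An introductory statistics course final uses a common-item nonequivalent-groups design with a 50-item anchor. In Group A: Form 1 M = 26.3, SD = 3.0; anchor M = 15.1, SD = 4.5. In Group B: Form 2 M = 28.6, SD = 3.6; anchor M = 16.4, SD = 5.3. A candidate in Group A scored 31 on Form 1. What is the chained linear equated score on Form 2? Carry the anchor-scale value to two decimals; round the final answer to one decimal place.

32.5

Form 1 → anchor (Group A): v = (4.5/3.0)(31 − 26.3) + 15.1 = 22.15
anchor → Form 2 (Group B): y = (3.6/5.3)(22.15 − 16.4) + 28.6 = 32.5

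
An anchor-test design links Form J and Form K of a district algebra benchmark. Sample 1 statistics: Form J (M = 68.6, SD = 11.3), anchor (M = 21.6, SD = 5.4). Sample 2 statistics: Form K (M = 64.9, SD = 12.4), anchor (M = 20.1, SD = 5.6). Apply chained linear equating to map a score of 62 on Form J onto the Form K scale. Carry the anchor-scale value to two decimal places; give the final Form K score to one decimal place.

61.2

Form J → anchor (Sample 1): v = (5.4/11.3)(62 − 68.6) + 21.6 = 18.45
anchor → Form K (Sample 2): y = (12.4/5.6)(18.45 − 20.1) + 64.9 = 61.2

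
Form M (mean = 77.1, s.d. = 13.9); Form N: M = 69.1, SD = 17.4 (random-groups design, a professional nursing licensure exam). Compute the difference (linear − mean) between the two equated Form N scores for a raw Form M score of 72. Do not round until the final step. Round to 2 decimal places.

-1.28

Mean-equated: 72 + (69.1 − 77.1) = 64.00
Linear-equated: (17.4/13.9)(72 − 77.1) + 69.1 = 62.716
Difference = 62.716 − 64.00 = -1.28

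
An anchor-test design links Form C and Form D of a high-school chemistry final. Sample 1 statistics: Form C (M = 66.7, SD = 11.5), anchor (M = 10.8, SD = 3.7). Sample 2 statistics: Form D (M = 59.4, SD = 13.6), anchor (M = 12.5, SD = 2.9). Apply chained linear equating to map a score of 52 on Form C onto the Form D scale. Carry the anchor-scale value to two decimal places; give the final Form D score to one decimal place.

Form C → anchor (Sample 1): v = (3.7/11.5)(52 − 66.7) + 10.8 = 6.07
anchor → Form D (Sample 2): y = (13.6/2.9)(6.07 − 12.5) + 59.4 = 29.2

29.2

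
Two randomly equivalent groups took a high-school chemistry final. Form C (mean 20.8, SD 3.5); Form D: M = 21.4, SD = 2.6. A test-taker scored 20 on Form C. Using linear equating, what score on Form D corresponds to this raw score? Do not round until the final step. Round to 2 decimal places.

20.81

Linear equating: y = (SD_Y/SD_X)(x − M_X) + M_Y
y = (2.6/3.5)(20 − 20.8) + 21.4
y = 0.742857 × -0.8 + 21.4 = -0.5943 + 21.4 = 20.81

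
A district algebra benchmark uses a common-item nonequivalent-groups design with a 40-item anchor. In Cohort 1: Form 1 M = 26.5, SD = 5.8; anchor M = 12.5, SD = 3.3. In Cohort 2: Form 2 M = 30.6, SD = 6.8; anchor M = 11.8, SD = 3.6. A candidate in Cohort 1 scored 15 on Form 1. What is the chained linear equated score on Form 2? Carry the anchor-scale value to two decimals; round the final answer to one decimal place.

19.6

Form 1 → anchor (Cohort 1): v = (3.3/5.8)(15 − 26.5) + 12.5 = 5.96
anchor → Form 2 (Cohort 2): y = (6.8/3.6)(5.96 − 11.8) + 30.6 = 19.6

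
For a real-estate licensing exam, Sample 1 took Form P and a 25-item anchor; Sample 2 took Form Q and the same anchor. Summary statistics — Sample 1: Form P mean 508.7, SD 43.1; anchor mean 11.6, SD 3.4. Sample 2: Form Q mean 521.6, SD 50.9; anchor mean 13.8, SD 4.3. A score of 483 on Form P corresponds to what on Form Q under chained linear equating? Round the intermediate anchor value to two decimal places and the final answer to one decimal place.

Form P → anchor (Sample 1): v = (3.4/43.1)(483 − 508.7) + 11.6 = 9.57
anchor → Form Q (Sample 2): y = (50.9/4.3)(9.57 − 13.8) + 521.6 = 471.5

471.5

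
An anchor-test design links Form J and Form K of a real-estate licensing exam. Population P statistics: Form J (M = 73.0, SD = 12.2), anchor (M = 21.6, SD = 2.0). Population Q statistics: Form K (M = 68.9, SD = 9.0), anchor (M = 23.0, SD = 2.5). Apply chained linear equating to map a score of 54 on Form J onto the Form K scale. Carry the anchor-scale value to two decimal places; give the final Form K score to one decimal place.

52.7

Form J → anchor (Population P): v = (2.0/12.2)(54 − 73.0) + 21.6 = 18.49
anchor → Form K (Population Q): y = (9.0/2.5)(18.49 − 23.0) + 68.9 = 52.7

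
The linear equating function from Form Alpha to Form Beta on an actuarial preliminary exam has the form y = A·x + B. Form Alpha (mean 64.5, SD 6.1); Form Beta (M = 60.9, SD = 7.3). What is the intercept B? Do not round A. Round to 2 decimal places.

-16.29

A = SD_Y / SD_X = 7.3 / 6.1 = 1.196721
B = M_Y − A·M_X = 60.9 − 1.196721 × 64.5 = -16.29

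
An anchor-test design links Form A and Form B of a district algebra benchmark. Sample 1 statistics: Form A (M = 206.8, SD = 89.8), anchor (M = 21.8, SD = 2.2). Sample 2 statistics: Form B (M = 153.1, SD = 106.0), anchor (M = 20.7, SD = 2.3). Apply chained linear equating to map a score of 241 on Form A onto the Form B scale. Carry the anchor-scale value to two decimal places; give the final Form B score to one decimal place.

Form A → anchor (Sample 1): v = (2.2/89.8)(241 − 206.8) + 21.8 = 22.64
anchor → Form B (Sample 2): y = (106.0/2.3)(22.64 − 20.7) + 153.1 = 242.5

242.5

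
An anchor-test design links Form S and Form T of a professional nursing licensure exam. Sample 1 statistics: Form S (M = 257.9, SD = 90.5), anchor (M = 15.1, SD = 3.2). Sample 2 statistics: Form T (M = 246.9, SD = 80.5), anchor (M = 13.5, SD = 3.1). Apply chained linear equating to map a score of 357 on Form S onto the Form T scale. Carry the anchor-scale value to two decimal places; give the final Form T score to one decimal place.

379.3

Form S → anchor (Sample 1): v = (3.2/90.5)(357 − 257.9) + 15.1 = 18.60
anchor → Form T (Sample 2): y = (80.5/3.1)(18.60 − 13.5) + 246.9 = 379.3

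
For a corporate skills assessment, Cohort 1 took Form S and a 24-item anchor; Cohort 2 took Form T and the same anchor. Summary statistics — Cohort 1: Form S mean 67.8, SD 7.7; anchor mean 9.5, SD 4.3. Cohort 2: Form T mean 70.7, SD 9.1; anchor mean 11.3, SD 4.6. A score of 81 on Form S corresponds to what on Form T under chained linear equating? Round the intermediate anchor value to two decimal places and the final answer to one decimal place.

81.7

Form S → anchor (Cohort 1): v = (4.3/7.7)(81 − 67.8) + 9.5 = 16.87
anchor → Form T (Cohort 2): y = (9.1/4.6)(16.87 − 11.3) + 70.7 = 81.7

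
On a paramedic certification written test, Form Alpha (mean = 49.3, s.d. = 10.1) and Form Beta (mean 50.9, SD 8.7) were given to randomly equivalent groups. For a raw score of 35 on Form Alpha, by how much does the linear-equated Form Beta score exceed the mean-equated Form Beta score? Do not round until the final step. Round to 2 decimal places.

Mean-equated: 35 + (50.9 − 49.3) = 36.60
Linear-equated: (8.7/10.1)(35 − 49.3) + 50.9 = 38.582
Difference = 38.582 − 36.60 = 1.98

1.98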